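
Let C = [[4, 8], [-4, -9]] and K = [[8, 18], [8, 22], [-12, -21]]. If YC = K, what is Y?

Right-multiplying both sides by C⁻¹ gives Y = KC⁻¹.
det C = -4; the adjugate gives C⁻¹ = [[9/4, 2], [-1, -1]].
Y = KC⁻¹ = [[8, 18], [8, 22], [-12, -21]] · [[9/4, 2], [-1, -1]] = [[0, -2], [-4, -6], [-6, -3]].

Y = [[0, -2], [-4, -6], [-6, -3]]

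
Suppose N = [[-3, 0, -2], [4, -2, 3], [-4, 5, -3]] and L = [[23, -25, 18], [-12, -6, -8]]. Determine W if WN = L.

Right-multiplying both sides by N⁻¹ gives W = LN⁻¹.
det N = 3, so N⁻¹ = [[-3, -10/3, -4/3], [0, 1/3, 1/3], [4, 5, 2]].
W = LN⁻¹ = [[23, -25, 18], [-12, -6, -8]] · [[-3, -10/3, -4/3], [0, 1/3, 1/3], [4, 5, 2]] = [[3, 5, -3], [4, -2, -2]].

W = [[3, 5, -3], [4, -2, -2]]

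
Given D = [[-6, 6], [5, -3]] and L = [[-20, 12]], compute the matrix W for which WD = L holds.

D is on the right of W, so right-multiply by D⁻¹: W = LD⁻¹.
det D = -12; the adjugate gives D⁻¹ = [[1/4, 1/2], [5/12, 1/2]].
W = LD⁻¹ = [[-20, 12]] · [[1/4, 1/2], [5/12, 1/2]] = [[0, -4]].

W = [[0, -4]]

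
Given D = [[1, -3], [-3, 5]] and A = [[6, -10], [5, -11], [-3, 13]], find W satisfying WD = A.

D is on the right of W, so right-multiply by D⁻¹: W = AD⁻¹.
det D = -4; the adjugate gives D⁻¹ = [[-5/4, -3/4], [-3/4, -1/4]].
W = AD⁻¹ = [[6, -10], [5, -11], [-3, 13]] · [[-5/4, -3/4], [-3/4, -1/4]] = [[0, -2], [2, -1], [-6, -1]].

W = [[0, -2], [2, -1], [-6, -1]]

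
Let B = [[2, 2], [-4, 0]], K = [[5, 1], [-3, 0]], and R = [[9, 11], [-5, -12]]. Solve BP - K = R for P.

BP = R + K = [[14, 12], [-8, -12]].
Left-multiplying both sides by B⁻¹ gives P = B⁻¹(R + K).
det B = 8; the adjugate gives B⁻¹ = [[0, -1/4], [1/2, 1/4]].
P = B⁻¹(R + K) = [[2, 3], [5, 3]].

P = [[2, 3], [5, 3]]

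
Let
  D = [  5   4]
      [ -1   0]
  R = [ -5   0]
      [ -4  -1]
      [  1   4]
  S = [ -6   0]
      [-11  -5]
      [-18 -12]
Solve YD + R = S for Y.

Y = [[0, 1], [-1, 2], [-4, -1]]

YD = S − R = [[-1, 0], [-7, -4], [-19, -16]].
Since D sits to the right of Y, Y = (S − R)D⁻¹.
det D = 4; the adjugate gives D⁻¹ = [[0, -1], [1/4, 5/4]].
Y = (S − R)D⁻¹ = [[0, 1], [-1, 2], [-4, -1]].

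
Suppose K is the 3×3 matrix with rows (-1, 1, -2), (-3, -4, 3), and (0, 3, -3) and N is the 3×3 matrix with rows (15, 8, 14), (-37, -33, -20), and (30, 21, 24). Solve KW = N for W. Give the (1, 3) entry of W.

Left-multiplying both sides by K⁻¹ gives W = K⁻¹N.
K has determinant 6; K⁻¹ = [[1/2, -1/2, -5/6], [-3/2, 1/2, 3/2], [-3/2, 1/2, 7/6]].
W = K⁻¹N = [[1/2, -1/2, -5/6], [-3/2, 1/2, 3/2], [-3/2, 1/2, 7/6]] · [[15, 8, 14], [-37, -33, -20], [30, 21, 24]] = [[1, 3, -3], [4, 3, 5], [-6, -4, -3]].

-3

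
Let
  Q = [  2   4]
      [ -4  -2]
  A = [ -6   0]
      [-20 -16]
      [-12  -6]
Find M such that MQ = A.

M = [[1, 2], [-2, 4], [0, 3]]

Q is on the right of M, so right-multiply by Q⁻¹: M = AQ⁻¹.
det Q = 12; the adjugate gives Q⁻¹ = [[-1/6, -1/3], [1/3, 1/6]].
M = AQ⁻¹ = [[-6, 0], [-20, -16], [-12, -6]] · [[-1/6, -1/3], [1/3, 1/6]] = [[1, 2], [-2, 4], [0, 3]].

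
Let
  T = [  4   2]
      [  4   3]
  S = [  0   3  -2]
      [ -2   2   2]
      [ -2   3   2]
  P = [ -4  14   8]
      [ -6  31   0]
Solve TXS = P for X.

Left-multiply by T⁻¹ and right-multiply by S⁻¹: X = T⁻¹PS⁻¹.
det T = 4, so T⁻¹ = [[3/4, -1/2], [-1, 1]].
S has determinant 4; S⁻¹ = [[-1/2, -3, 5/2], [0, -1, 1], [-1/2, -3/2, 3/2]].
T⁻¹P = [[0, -5, 6], [-2, 17, -8]].
X = (T⁻¹P)S⁻¹ = [[-3, -4, 4], [5, 1, 0]].

X = [[-3, -4, 4], [5, 1, 0]]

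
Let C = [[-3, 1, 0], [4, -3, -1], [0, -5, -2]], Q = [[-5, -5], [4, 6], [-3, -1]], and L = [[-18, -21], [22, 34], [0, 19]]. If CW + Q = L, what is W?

CW = L − Q = [[-13, -16], [18, 28], [3, 20]].
Since C multiplies W on the left, W = C⁻¹(L − Q).
det C = 5, so C⁻¹ = [[1/5, 2/5, -1/5], [8/5, 6/5, -3/5], [-4, -3, 1]].
W = C⁻¹(L − Q) = [[4, 4], [-1, -4], [1, 0]].

W = [[4, 4], [-1, -4], [1, 0]]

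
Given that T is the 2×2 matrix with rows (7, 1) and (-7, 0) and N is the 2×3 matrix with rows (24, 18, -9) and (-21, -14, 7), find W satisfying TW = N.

W = [[3, 2, -1], [3, 4, -2]]

Since T multiplies W on the left, W = T⁻¹N.
det T = 7; the adjugate gives T⁻¹ = [[0, -1/7], [1, 1]].
W = T⁻¹N = [[0, -1/7], [1, 1]] · [[24, 18, -9], [-21, -14, 7]] = [[3, 2, -1], [3, 4, -2]].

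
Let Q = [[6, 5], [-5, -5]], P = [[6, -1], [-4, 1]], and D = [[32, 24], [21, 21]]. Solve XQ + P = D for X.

X = [[1, -4], [5, 1]]

XQ = D − P = [[26, 25], [25, 20]].
Q is on the right of X, so right-multiply by Q⁻¹: X = (D − P)Q⁻¹.
det Q = -5; the adjugate gives Q⁻¹ = [[1, 1], [-1, -6/5]].
X = (D − P)Q⁻¹ = [[1, -4], [5, 1]].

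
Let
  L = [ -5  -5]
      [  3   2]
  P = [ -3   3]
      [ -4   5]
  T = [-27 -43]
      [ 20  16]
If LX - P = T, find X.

LX = T + P = [[-30, -40], [16, 21]].
Since L multiplies X on the left, X = L⁻¹(T + P).
det L = 5, so L⁻¹ = [[2/5, 1], [-3/5, -1]].
X = L⁻¹(T + P) = [[4, 5], [2, 3]].

X = [[4, 5], [2, 3]]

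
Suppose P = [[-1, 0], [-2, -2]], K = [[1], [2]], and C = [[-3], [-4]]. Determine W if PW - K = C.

W = [[2], [-1]]

PW = C + K = [[-2], [-2]].
Since P multiplies W on the left, W = P⁻¹(C + K).
det P = 2, so P⁻¹ = [[-1, 0], [1, -1/2]].
W = P⁻¹(C + K) = [[2], [-1]].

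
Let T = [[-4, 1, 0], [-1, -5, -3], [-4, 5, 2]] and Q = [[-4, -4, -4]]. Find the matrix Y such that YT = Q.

Y = [[-4, 4, 4]]

Right-multiplying both sides by T⁻¹ gives Y = QT⁻¹.
T has determinant -6; T⁻¹ = [[-5/6, 1/3, 1/2], [-7/3, 4/3, 2], [25/6, -8/3, -7/2]].
Y = QT⁻¹ = [[-4, -4, -4]] · [[-5/6, 1/3, 1/2], [-7/3, 4/3, 2], [25/6, -8/3, -7/2]] = [[-4, 4, 4]].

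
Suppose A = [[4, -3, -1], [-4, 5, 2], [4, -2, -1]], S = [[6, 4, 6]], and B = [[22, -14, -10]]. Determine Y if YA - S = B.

YA = B + S = [[28, -10, -4]].
A is on the right of Y, so right-multiply by A⁻¹: Y = (B + S)A⁻¹.
det A = -4, so A⁻¹ = [[1/4, 1/4, 1/4], [-1, 0, 1], [3, 1, -2]].
Y = (B + S)A⁻¹ = [[5, 3, 5]].

Y = [[5, 3, 5]]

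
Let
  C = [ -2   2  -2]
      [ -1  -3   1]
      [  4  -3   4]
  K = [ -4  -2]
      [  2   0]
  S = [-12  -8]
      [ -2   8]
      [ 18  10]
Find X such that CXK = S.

X = [[-2, 1], [3, 3], [3, 1]]

Isolating X: multiply by C⁻¹ from the left and K⁻¹ from the right, so X = C⁻¹SK⁻¹.
det C = 4; the adjugate gives C⁻¹ = [[-9/4, -1/2, -1], [2, 0, 1], [15/4, 1/2, 2]].
det K = 4; the adjugate gives K⁻¹ = [[0, 1/2], [-1/2, -1]].
C⁻¹S = [[10, 4], [-6, -6], [-10, -6]].
X = (C⁻¹S)K⁻¹ = [[-2, 1], [3, 3], [3, 1]].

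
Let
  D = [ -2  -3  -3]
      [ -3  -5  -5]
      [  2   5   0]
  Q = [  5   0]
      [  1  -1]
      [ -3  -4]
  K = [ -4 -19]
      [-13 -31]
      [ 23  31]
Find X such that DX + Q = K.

DX = K − Q = [[-9, -19], [-14, -30], [26, 35]].
D is on the left of X, so left-multiply by D⁻¹: X = D⁻¹(K − Q).
det D = -5, so D⁻¹ = [[-5, 3, 0], [2, -6/5, 1/5], [1, -4/5, -1/5]].
X = D⁻¹(K − Q) = [[3, 5], [4, 5], [-3, -2]].

X = [[3, 5], [4, 5], [-3, -2]]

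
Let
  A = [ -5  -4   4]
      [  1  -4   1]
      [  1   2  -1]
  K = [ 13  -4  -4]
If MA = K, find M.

Right-multiplying both sides by A⁻¹ gives M = KA⁻¹.
det A = 6; the adjugate gives A⁻¹ = [[1/3, 2/3, 2], [1/3, 1/6, 3/2], [1, 1, 4]].
M = KA⁻¹ = [[13, -4, -4]] · [[1/3, 2/3, 2], [1/3, 1/6, 3/2], [1, 1, 4]] = [[-1, 4, 4]].

M = [[-1, 4, 4]]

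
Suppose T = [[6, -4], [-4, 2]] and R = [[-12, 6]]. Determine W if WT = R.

W = [[0, 3]]

T is on the right of W, so right-multiply by T⁻¹: W = RT⁻¹.
det T = -4; the adjugate gives T⁻¹ = [[-1/2, -1], [-1, -3/2]].
W = RT⁻¹ = [[-12, 6]] · [[-1/2, -1], [-1, -3/2]] = [[0, 3]].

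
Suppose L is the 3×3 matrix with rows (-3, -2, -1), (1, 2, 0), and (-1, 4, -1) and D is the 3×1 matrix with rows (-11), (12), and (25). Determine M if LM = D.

M = [[0], [6], [-1]]

Left-multiplying both sides by L⁻¹ gives M = L⁻¹D.
det L = -2; the adjugate gives L⁻¹ = [[1, 3, -1], [-1/2, -1, 1/2], [-3, -7, 2]].
M = L⁻¹D = [[1, 3, -1], [-1/2, -1, 1/2], [-3, -7, 2]] · [[-11], [12], [25]] = [[0], [6], [-1]].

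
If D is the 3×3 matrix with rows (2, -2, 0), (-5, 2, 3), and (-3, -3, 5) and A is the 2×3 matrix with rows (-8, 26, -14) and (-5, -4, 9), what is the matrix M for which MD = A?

Right-multiplying both sides by D⁻¹ gives M = AD⁻¹.
D has determinant 6; D⁻¹ = [[19/6, 5/3, -1], [8/3, 5/3, -1], [7/2, 2, -1]].
M = AD⁻¹ = [[-8, 26, -14], [-5, -4, 9]] · [[19/6, 5/3, -1], [8/3, 5/3, -1], [7/2, 2, -1]] = [[-5, 2, -4], [5, 3, 0]].

M = [[-5, 2, -4], [5, 3, 0]]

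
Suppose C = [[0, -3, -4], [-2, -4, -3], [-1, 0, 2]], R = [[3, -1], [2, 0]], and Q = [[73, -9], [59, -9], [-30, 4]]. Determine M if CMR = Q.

M = C⁻¹QR⁻¹ (apply C⁻¹ on the left and R⁻¹ on the right).
C has determinant -5; C⁻¹ = [[8/5, -6/5, 7/5], [-7/5, 4/5, -8/5], [4/5, -3/5, 6/5]].
det R = 2, so R⁻¹ = [[0, 1/2], [-1, 3/2]].
C⁻¹Q = [[4, 2], [-7, -1], [-13, 3]].
M = (C⁻¹Q)R⁻¹ = [[-2, 5], [1, -5], [-3, -2]].

M = [[-2, 5], [1, -5], [-3, -2]]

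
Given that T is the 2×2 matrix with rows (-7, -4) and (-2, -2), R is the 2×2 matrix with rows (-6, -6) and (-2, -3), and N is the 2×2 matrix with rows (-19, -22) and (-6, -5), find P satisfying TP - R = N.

P = [[3, 4], [1, 0]]

TP = N + R = [[-25, -28], [-8, -8]].
Since T multiplies P on the left, P = T⁻¹(N + R).
det T = 6, so T⁻¹ = [[-1/3, 2/3], [1/3, -7/6]].
P = T⁻¹(N + R) = [[3, 4], [1, 0]].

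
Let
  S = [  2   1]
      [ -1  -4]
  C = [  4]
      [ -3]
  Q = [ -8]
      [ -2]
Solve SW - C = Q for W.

SW = Q + C = [[-4], [-5]].
Since S multiplies W on the left, W = S⁻¹(Q + C).
det S = -7, so S⁻¹ = [[4/7, 1/7], [-1/7, -2/7]].
W = S⁻¹(Q + C) = [[-3], [2]].

W = [[-3], [2]]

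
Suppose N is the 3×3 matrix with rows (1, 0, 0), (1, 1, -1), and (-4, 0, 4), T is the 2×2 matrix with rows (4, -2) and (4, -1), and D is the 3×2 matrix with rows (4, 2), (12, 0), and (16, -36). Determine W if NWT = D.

W = [[-3, 4], [5, -1], [5, -3]]

W = N⁻¹DT⁻¹ (apply N⁻¹ on the left and T⁻¹ on the right).
det N = 4, so N⁻¹ = [[1, 0, 0], [0, 1, 1/4], [1, 0, 1/4]].
det T = 4; the adjugate gives T⁻¹ = [[-1/4, 1/2], [-1, 1]].
N⁻¹D = [[4, 2], [16, -9], [8, -7]].
W = (N⁻¹D)T⁻¹ = [[-3, 4], [5, -1], [5, -3]].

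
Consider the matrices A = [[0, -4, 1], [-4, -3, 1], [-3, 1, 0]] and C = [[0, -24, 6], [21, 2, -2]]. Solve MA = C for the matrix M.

A is on the right of M, so right-multiply by A⁻¹: M = CA⁻¹.
det A = -1; the adjugate gives A⁻¹ = [[1, -1, 1], [3, -3, 4], [13, -12, 16]].
M = CA⁻¹ = [[0, -24, 6], [21, 2, -2]] · [[1, -1, 1], [3, -3, 4], [13, -12, 16]] = [[6, 0, 0], [1, -3, -3]].

M = [[6, 0, 0], [1, -3, -3]]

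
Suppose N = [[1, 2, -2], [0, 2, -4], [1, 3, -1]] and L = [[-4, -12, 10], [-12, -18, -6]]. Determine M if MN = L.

N is on the right of M, so right-multiply by N⁻¹: M = LN⁻¹.
det N = 6, so N⁻¹ = [[5/3, -2/3, -2/3], [-2/3, 1/6, 2/3], [-1/3, -1/6, 1/3]].
M = LN⁻¹ = [[-4, -12, 10], [-12, -18, -6]] · [[5/3, -2/3, -2/3], [-2/3, 1/6, 2/3], [-1/3, -1/6, 1/3]] = [[-2, -1, -2], [-6, 6, -6]].

M = [[-2, -1, -2], [-6, 6, -6]]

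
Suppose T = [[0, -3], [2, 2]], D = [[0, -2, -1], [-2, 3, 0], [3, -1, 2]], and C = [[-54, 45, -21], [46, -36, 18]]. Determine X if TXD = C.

X = T⁻¹CD⁻¹ (apply T⁻¹ on the left and D⁻¹ on the right).
T has determinant 6; T⁻¹ = [[1/3, 1/2], [-1/3, 0]].
det D = -1; the adjugate gives D⁻¹ = [[-6, -5, -3], [-4, -3, -2], [7, 6, 4]].
T⁻¹C = [[5, -3, 2], [18, -15, 7]].
X = (T⁻¹C)D⁻¹ = [[-4, -4, -1], [1, -3, 4]].

X = [[-4, -4, -1], [1, -3, 4]]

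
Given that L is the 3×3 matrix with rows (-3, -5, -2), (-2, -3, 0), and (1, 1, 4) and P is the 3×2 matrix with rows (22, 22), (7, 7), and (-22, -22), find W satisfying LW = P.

W = [[1, 1], [-3, -3], [-5, -5]]

L is on the left of W, so left-multiply by L⁻¹: W = L⁻¹P.
det L = -6, so L⁻¹ = [[2, -3, 1], [-4/3, 5/3, -2/3], [-1/6, 1/3, 1/6]].
W = L⁻¹P = [[2, -3, 1], [-4/3, 5/3, -2/3], [-1/6, 1/3, 1/6]] · [[22, 22], [7, 7], [-22, -22]] = [[1, 1], [-3, -3], [-5, -5]].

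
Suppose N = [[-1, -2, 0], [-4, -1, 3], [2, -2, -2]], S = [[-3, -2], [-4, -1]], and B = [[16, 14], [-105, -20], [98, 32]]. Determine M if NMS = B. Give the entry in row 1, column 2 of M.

Left-multiply by N⁻¹ and right-multiply by S⁻¹: M = N⁻¹BS⁻¹.
det N = -4, so N⁻¹ = [[-2, 1, 3/2], [1/2, -1/2, -3/4], [-5/2, 3/2, 7/4]].
det S = -5, so S⁻¹ = [[1/5, -2/5], [-4/5, 3/5]].
N⁻¹B = [[10, 0], [-13, -7], [-26, -9]].
M = (N⁻¹B)S⁻¹ = [[2, -4], [3, 1], [2, 5]].

-4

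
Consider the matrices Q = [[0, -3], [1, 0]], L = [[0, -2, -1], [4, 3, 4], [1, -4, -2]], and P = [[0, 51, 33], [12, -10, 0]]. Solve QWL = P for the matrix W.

Isolating W: multiply by Q⁻¹ from the left and L⁻¹ from the right, so W = Q⁻¹PL⁻¹.
det Q = 3; the adjugate gives Q⁻¹ = [[0, 1], [-1/3, 0]].
det L = -5; the adjugate gives L⁻¹ = [[-2, 0, 1], [-12/5, -1/5, 4/5], [19/5, 2/5, -8/5]].
Q⁻¹P = [[12, -10, 0], [0, -17, -11]].
W = (Q⁻¹P)L⁻¹ = [[0, 2, 4], [-1, -1, 4]].

W = [[0, 2, 4], [-1, -1, 4]]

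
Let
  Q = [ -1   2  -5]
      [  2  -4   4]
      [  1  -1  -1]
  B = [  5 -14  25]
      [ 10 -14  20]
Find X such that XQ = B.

Since Q sits to the right of X, X = BQ⁻¹.
det Q = -6; the adjugate gives Q⁻¹ = [[-4/3, -7/6, 2], [-1, -1, 1], [-1/3, -1/6, 0]].
X = BQ⁻¹ = [[5, -14, 25], [10, -14, 20]] · [[-4/3, -7/6, 2], [-1, -1, 1], [-1/3, -1/6, 0]] = [[-1, 4, -4], [-6, -1, 6]].

X = [[-1, 4, -4], [-6, -1, 6]]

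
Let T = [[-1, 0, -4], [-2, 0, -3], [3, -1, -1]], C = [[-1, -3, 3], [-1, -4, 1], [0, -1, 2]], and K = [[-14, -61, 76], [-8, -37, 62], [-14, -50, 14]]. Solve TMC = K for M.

M = [[-1, 3, -2], [-3, -1, 1], [-3, -1, -4]]

Left-multiply by T⁻¹ and right-multiply by C⁻¹: M = T⁻¹KC⁻¹.
T has determinant -5; T⁻¹ = [[3/5, -4/5, 0], [11/5, -13/5, -1], [-2/5, 1/5, 0]].
det C = 4; the adjugate gives C⁻¹ = [[-7/4, 3/4, 9/4], [1/2, -1/2, -1/2], [1/4, -1/4, 1/4]].
T⁻¹K = [[-2, -7, -4], [4, 12, -8], [4, 17, -18]].
M = (T⁻¹K)C⁻¹ = [[-1, 3, -2], [-3, -1, 1], [-3, -1, -4]].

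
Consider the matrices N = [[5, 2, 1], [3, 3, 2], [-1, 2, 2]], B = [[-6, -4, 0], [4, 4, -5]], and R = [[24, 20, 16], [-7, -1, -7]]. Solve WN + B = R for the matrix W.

WN = R − B = [[30, 24, 16], [-11, -5, -2]].
N is on the right of W, so right-multiply by N⁻¹: W = (R − B)N⁻¹.
N has determinant 3; N⁻¹ = [[2/3, -2/3, 1/3], [-8/3, 11/3, -7/3], [3, -4, 3]].
W = (R − B)N⁻¹ = [[4, 4, 2], [0, -3, 2]].

W = [[4, 4, 2], [0, -3, 2]]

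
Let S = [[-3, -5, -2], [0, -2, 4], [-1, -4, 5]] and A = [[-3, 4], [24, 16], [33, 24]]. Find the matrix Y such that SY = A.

S is on the left of Y, so left-multiply by S⁻¹: Y = S⁻¹A.
det S = 6; the adjugate gives S⁻¹ = [[1, 11/2, -4], [-2/3, -17/6, 2], [-1/3, -7/6, 1]].
Y = S⁻¹A = [[1, 11/2, -4], [-2/3, -17/6, 2], [-1/3, -7/6, 1]] · [[-3, 4], [24, 16], [33, 24]] = [[-3, -4], [0, 0], [6, 4]].

Y = [[-3, -4], [0, 0], [6, 4]]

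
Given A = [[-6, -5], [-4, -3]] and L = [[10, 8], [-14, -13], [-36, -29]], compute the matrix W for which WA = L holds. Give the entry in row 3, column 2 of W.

Since A sits to the right of W, W = LA⁻¹.
A has determinant -2; A⁻¹ = [[3/2, -5/2], [-2, 3]].
W = LA⁻¹ = [[10, 8], [-14, -13], [-36, -29]] · [[3/2, -5/2], [-2, 3]] = [[-1, -1], [5, -4], [4, 3]].

3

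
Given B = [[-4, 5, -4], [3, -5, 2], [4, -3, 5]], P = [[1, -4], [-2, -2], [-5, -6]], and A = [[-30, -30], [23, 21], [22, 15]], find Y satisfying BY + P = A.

Y = [[2, 5], [-3, -2], [2, -1]]

BY = A − P = [[-31, -26], [25, 23], [27, 21]].
B is on the left of Y, so left-multiply by B⁻¹: Y = B⁻¹(A − P).
det B = -3; the adjugate gives B⁻¹ = [[19/3, 13/3, 10/3], [7/3, 4/3, 4/3], [-11/3, -8/3, -5/3]].
Y = B⁻¹(A − P) = [[2, 5], [-3, -2], [2, -1]].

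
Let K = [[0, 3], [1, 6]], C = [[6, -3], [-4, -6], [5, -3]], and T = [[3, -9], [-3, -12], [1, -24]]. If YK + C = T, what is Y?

YK = T − C = [[-3, -6], [1, -6], [-4, -21]].
K is on the right of Y, so right-multiply by K⁻¹: Y = (T − C)K⁻¹.
K has determinant -3; K⁻¹ = [[-2, 1], [1/3, 0]].
Y = (T − C)K⁻¹ = [[4, -3], [-4, 1], [1, -4]].

Y = [[4, -3], [-4, 1], [1, -4]]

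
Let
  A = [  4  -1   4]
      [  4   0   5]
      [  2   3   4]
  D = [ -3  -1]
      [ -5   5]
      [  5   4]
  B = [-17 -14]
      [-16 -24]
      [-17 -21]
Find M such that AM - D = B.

AM = B + D = [[-20, -15], [-21, -19], [-12, -17]].
Since A multiplies M on the left, M = A⁻¹(B + D).
det A = -6; the adjugate gives A⁻¹ = [[5/2, -8/3, 5/6], [1, -4/3, 2/3], [-2, 7/3, -2/3]].
M = A⁻¹(B + D) = [[-4, -1], [0, -1], [-1, -3]].

M = [[-4, -1], [0, -1], [-1, -3]]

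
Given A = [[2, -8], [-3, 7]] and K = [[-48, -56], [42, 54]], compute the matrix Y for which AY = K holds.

Y = [[0, -4], [6, 6]]

A is on the left of Y, so left-multiply by A⁻¹: Y = A⁻¹K.
det A = -10; the adjugate gives A⁻¹ = [[-7/10, -4/5], [-3/10, -1/5]].
Y = A⁻¹K = [[-7/10, -4/5], [-3/10, -1/5]] · [[-48, -56], [42, 54]] = [[0, -4], [6, 6]].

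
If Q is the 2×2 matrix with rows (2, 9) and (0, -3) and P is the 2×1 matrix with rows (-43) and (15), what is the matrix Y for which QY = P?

Q is on the left of Y, so left-multiply by Q⁻¹: Y = Q⁻¹P.
Q has determinant -6; Q⁻¹ = [[1/2, 3/2], [0, -1/3]].
Y = Q⁻¹P = [[1/2, 3/2], [0, -1/3]] · [[-43], [15]] = [[1], [-5]].

Y = [[1], [-5]]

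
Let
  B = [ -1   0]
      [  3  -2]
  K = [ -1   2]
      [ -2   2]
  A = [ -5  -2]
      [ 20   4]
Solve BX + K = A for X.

BX = A − K = [[-4, -4], [22, 2]].
Since B multiplies X on the left, X = B⁻¹(A − K).
B has determinant 2; B⁻¹ = [[-1, 0], [-3/2, -1/2]].
X = B⁻¹(A − K) = [[4, 4], [-5, 5]].

X = [[4, 4], [-5, 5]]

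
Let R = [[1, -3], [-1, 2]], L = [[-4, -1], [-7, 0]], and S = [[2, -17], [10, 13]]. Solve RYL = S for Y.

Y = [[5, 2], [-4, 4]]

Isolating Y: multiply by R⁻¹ from the left and L⁻¹ from the right, so Y = R⁻¹SL⁻¹.
det R = -1; the adjugate gives R⁻¹ = [[-2, -3], [-1, -1]].
det L = -7, so L⁻¹ = [[0, -1/7], [-1, 4/7]].
R⁻¹S = [[-34, -5], [-12, 4]].
Y = (R⁻¹S)L⁻¹ = [[5, 2], [-4, 4]].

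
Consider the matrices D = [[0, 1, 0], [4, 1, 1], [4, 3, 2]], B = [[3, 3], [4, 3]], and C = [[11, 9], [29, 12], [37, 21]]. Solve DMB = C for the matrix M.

Left-multiply by D⁻¹ and right-multiply by B⁻¹: M = D⁻¹CB⁻¹.
det D = -4, so D⁻¹ = [[1/4, 1/2, -1/4], [1, 0, 0], [-2, -1, 1]].
det B = -3; the adjugate gives B⁻¹ = [[-1, 1], [4/3, -1]].
D⁻¹C = [[8, 3], [11, 9], [-14, -9]].
M = (D⁻¹C)B⁻¹ = [[-4, 5], [1, 2], [2, -5]].

M = [[-4, 5], [1, 2], [2, -5]]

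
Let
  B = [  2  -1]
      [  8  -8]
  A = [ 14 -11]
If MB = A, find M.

B is on the right of M, so right-multiply by B⁻¹: M = AB⁻¹.
B has determinant -8; B⁻¹ = [[1, -1/8], [1, -1/4]].
M = AB⁻¹ = [[14, -11]] · [[1, -1/8], [1, -1/4]] = [[3, 1]].

M = [[3, 1]]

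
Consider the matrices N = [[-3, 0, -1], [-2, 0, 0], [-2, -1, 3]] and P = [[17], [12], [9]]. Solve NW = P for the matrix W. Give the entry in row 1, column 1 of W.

-6

Left-multiplying both sides by N⁻¹ gives W = N⁻¹P.
det N = -2; the adjugate gives N⁻¹ = [[0, -1/2, 0], [-3, 11/2, -1], [-1, 3/2, 0]].
W = N⁻¹P = [[0, -1/2, 0], [-3, 11/2, -1], [-1, 3/2, 0]] · [[17], [12], [9]] = [[-6], [6], [1]].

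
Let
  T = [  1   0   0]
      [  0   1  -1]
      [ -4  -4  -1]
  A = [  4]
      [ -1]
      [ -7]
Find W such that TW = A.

W = [[4], [-2], [-1]]

Since T multiplies W on the left, W = T⁻¹A.
T has determinant -5; T⁻¹ = [[1, 0, 0], [-4/5, 1/5, -1/5], [-4/5, -4/5, -1/5]].
W = T⁻¹A = [[1, 0, 0], [-4/5, 1/5, -1/5], [-4/5, -4/5, -1/5]] · [[4], [-1], [-7]] = [[4], [-2], [-1]].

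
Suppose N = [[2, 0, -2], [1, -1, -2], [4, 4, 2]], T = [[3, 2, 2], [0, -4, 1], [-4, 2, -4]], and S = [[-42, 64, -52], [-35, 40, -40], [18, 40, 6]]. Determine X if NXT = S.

Isolating X: multiply by N⁻¹ from the left and T⁻¹ from the right, so X = N⁻¹ST⁻¹.
N has determinant -4; N⁻¹ = [[-3/2, 2, 1/2], [5/2, -3, -1/2], [-2, 2, 1/2]].
det T = 2; the adjugate gives T⁻¹ = [[7, 6, 5], [-2, -2, -3/2], [-8, -7, -6]].
N⁻¹S = [[2, 4, 1], [-9, 20, -13], [23, -28, 27]].
X = (N⁻¹S)T⁻¹ = [[-2, -3, -2], [1, -3, 3], [1, 5, -5]].

X = [[-2, -3, -2], [1, -3, 3], [1, 5, -5]]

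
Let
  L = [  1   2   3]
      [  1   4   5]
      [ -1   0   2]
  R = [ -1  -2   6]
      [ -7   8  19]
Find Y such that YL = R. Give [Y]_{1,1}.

L is on the right of Y, so right-multiply by L⁻¹: Y = RL⁻¹.
L has determinant 6; L⁻¹ = [[4/3, -2/3, -1/3], [-7/6, 5/6, -1/3], [2/3, -1/3, 1/3]].
Y = RL⁻¹ = [[-1, -2, 6], [-7, 8, 19]] · [[4/3, -2/3, -1/3], [-7/6, 5/6, -1/3], [2/3, -1/3, 1/3]] = [[5, -3, 3], [-6, 5, 6]].

5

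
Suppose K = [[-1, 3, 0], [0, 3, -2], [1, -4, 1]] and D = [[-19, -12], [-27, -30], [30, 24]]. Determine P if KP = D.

K is on the left of P, so left-multiply by K⁻¹: P = K⁻¹D.
det K = -1; the adjugate gives K⁻¹ = [[5, 3, 6], [2, 1, 2], [3, 1, 3]].
P = K⁻¹D = [[5, 3, 6], [2, 1, 2], [3, 1, 3]] · [[-19, -12], [-27, -30], [30, 24]] = [[4, -6], [-5, -6], [6, 6]].

P = [[4, -6], [-5, -6], [6, 6]]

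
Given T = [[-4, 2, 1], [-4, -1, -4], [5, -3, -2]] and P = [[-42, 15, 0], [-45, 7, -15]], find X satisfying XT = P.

X = [[0, 3, -6], [-1, 6, -5]]

T is on the right of X, so right-multiply by T⁻¹: X = PT⁻¹.
det T = 1; the adjugate gives T⁻¹ = [[-10, 1, -7], [-28, 3, -20], [17, -2, 12]].
X = PT⁻¹ = [[-42, 15, 0], [-45, 7, -15]] · [[-10, 1, -7], [-28, 3, -20], [17, -2, 12]] = [[0, 3, -6], [-1, 6, -5]].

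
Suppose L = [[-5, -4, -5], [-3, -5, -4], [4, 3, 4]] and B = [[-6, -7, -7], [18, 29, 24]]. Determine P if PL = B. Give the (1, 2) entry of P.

Since L sits to the right of P, P = BL⁻¹.
det L = 1, so L⁻¹ = [[-8, 1, -9], [-4, 0, -5], [11, -1, 13]].
P = BL⁻¹ = [[-6, -7, -7], [18, 29, 24]] · [[-8, 1, -9], [-4, 0, -5], [11, -1, 13]] = [[-1, 1, -2], [4, -6, 5]].

1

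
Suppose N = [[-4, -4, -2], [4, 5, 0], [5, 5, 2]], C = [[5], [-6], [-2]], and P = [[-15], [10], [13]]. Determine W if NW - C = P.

W = [[1], [0], [3]]

NW = P + C = [[-10], [4], [11]].
N is on the left of W, so left-multiply by N⁻¹: W = N⁻¹(P + C).
N has determinant 2; N⁻¹ = [[5, -1, 5], [-4, 1, -4], [-5/2, 0, -2]].
W = N⁻¹(P + C) = [[1], [0], [3]].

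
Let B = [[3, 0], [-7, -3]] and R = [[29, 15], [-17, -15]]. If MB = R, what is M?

Right-multiplying both sides by B⁻¹ gives M = RB⁻¹.
B has determinant -9; B⁻¹ = [[1/3, 0], [-7/9, -1/3]].
M = RB⁻¹ = [[29, 15], [-17, -15]] · [[1/3, 0], [-7/9, -1/3]] = [[-2, -5], [6, 5]].

M = [[-2, -5], [6, 5]]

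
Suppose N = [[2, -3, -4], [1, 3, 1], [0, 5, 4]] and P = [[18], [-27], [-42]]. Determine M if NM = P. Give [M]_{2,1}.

-6

Since N multiplies M on the left, M = N⁻¹P.
N has determinant 6; N⁻¹ = [[7/6, -4/3, 3/2], [-2/3, 4/3, -1], [5/6, -5/3, 3/2]].
M = N⁻¹P = [[7/6, -4/3, 3/2], [-2/3, 4/3, -1], [5/6, -5/3, 3/2]] · [[18], [-27], [-42]] = [[-6], [-6], [-3]].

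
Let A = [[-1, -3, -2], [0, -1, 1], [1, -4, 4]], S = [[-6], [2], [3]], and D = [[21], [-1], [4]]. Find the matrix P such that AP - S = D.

AP = D + S = [[15], [1], [7]].
A is on the left of P, so left-multiply by A⁻¹: P = A⁻¹(D + S).
det A = -5; the adjugate gives A⁻¹ = [[0, -4, 1], [-1/5, 2/5, -1/5], [-1/5, 7/5, -1/5]].
P = A⁻¹(D + S) = [[3], [-4], [-3]].

P = [[3], [-4], [-3]]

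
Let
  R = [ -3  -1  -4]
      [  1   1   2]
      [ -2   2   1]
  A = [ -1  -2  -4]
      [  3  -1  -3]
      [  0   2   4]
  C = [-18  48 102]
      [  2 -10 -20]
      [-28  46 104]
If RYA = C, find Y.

Isolating Y: multiply by R⁻¹ from the left and A⁻¹ from the right, so Y = R⁻¹CA⁻¹.
det R = -2, so R⁻¹ = [[3/2, 7/2, -1], [5/2, 11/2, -1], [-2, -4, 1]].
det A = -2, so A⁻¹ = [[-1, 0, -1], [6, 2, 15/2], [-3, -1, -7/2]].
R⁻¹C = [[8, -9, -21], [-6, 19, 41], [0, -10, -20]].
Y = (R⁻¹C)A⁻¹ = [[1, 3, -2], [-3, -3, 5], [0, 0, -5]].

Y = [[1, 3, -2], [-3, -3, 5], [0, 0, -5]]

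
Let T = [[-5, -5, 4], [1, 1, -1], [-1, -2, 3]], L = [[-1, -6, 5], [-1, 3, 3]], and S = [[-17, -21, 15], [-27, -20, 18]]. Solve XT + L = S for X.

X = [[4, 3, -1], [5, -4, -3]]

XT = S − L = [[-16, -15, 10], [-26, -23, 15]].
T is on the right of X, so right-multiply by T⁻¹: X = (S − L)T⁻¹.
T has determinant 1; T⁻¹ = [[1, 7, 1], [-2, -11, -1], [-1, -5, 0]].
X = (S − L)T⁻¹ = [[4, 3, -1], [5, -4, -3]].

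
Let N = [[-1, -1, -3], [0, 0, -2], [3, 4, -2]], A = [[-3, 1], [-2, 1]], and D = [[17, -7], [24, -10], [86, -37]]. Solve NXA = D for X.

X = [[-4, -1], [1, -4], [2, 3]]

Isolating X: multiply by N⁻¹ from the left and A⁻¹ from the right, so X = N⁻¹DA⁻¹.
det N = -2; the adjugate gives N⁻¹ = [[-4, 7, -1], [3, -11/2, 1], [0, -1/2, 0]].
A has determinant -1; A⁻¹ = [[-1, 1], [-2, 3]].
N⁻¹D = [[14, -5], [5, -3], [-12, 5]].
X = (N⁻¹D)A⁻¹ = [[-4, -1], [1, -4], [2, 3]].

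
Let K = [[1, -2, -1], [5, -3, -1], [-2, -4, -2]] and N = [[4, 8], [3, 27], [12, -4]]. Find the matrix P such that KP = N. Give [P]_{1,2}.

5

Since K multiplies P on the left, P = K⁻¹N.
det K = 4, so K⁻¹ = [[1/2, 0, -1/4], [3, -1, -1], [-13/2, 2, 7/4]].
P = K⁻¹N = [[1/2, 0, -1/4], [3, -1, -1], [-13/2, 2, 7/4]] · [[4, 8], [3, 27], [12, -4]] = [[-1, 5], [-3, 1], [1, -5]].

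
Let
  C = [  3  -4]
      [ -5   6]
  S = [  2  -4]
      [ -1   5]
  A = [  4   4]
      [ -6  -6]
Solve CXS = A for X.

X = [[0, 0], [-1, -1]]

X = C⁻¹AS⁻¹ (apply C⁻¹ on the left and S⁻¹ on the right).
det C = -2, so C⁻¹ = [[-3, -2], [-5/2, -3/2]].
det S = 6; the adjugate gives S⁻¹ = [[5/6, 2/3], [1/6, 1/3]].
C⁻¹A = [[0, 0], [-1, -1]].
X = (C⁻¹A)S⁻¹ = [[0, 0], [-1, -1]].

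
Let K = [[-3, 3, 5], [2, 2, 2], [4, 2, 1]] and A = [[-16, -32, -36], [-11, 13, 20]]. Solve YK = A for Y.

Y = [[-4, -6, -4], [5, -4, 3]]

K is on the right of Y, so right-multiply by K⁻¹: Y = AK⁻¹.
K has determinant 4; K⁻¹ = [[-1/2, 7/4, -1], [3/2, -23/4, 4], [-1, 9/2, -3]].
Y = AK⁻¹ = [[-16, -32, -36], [-11, 13, 20]] · [[-1/2, 7/4, -1], [3/2, -23/4, 4], [-1, 9/2, -3]] = [[-4, -6, -4], [5, -4, 3]].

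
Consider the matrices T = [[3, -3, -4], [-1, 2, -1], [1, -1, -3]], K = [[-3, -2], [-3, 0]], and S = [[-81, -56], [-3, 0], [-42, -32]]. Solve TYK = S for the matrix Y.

Y = [[4, 4], [0, 3], [-4, 1]]

Y = T⁻¹SK⁻¹ (apply T⁻¹ on the left and K⁻¹ on the right).
det T = -5; the adjugate gives T⁻¹ = [[7/5, 1, -11/5], [4/5, 1, -7/5], [1/5, 0, -3/5]].
det K = -6, so K⁻¹ = [[0, -1/3], [-1/2, 1/2]].
T⁻¹S = [[-24, -8], [-9, 0], [9, 8]].
Y = (T⁻¹S)K⁻¹ = [[4, 4], [0, 3], [-4, 1]].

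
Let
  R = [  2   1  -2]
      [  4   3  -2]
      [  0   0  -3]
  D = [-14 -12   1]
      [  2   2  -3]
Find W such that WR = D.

W = [[3, -5, 1], [-1, 1, 1]]

Since R sits to the right of W, W = DR⁻¹.
det R = -6; the adjugate gives R⁻¹ = [[3/2, -1/2, -2/3], [-2, 1, 2/3], [0, 0, -1/3]].
W = DR⁻¹ = [[-14, -12, 1], [2, 2, -3]] · [[3/2, -1/2, -2/3], [-2, 1, 2/3], [0, 0, -1/3]] = [[3, -5, 1], [-1, 1, 1]].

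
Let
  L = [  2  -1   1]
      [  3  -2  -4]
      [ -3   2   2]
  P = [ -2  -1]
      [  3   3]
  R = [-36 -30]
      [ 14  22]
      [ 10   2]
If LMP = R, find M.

Left-multiply by L⁻¹ and right-multiply by P⁻¹: M = L⁻¹RP⁻¹.
det L = 2, so L⁻¹ = [[2, 2, 3], [3, 7/2, 11/2], [0, -1/2, -1/2]].
det P = -3, so P⁻¹ = [[-1, -1/3], [1, 2/3]].
L⁻¹R = [[-14, -10], [-4, -2], [-12, -12]].
M = (L⁻¹R)P⁻¹ = [[4, -2], [2, 0], [0, -4]].

M = [[4, -2], [2, 0], [0, -4]]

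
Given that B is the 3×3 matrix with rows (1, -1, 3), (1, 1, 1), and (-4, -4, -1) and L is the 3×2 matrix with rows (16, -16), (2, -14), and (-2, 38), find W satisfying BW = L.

Since B multiplies W on the left, W = B⁻¹L.
det B = 6; the adjugate gives B⁻¹ = [[1/2, -13/6, -2/3], [-1/2, 11/6, 1/3], [0, 4/3, 1/3]].
W = B⁻¹L = [[1/2, -13/6, -2/3], [-1/2, 11/6, 1/3], [0, 4/3, 1/3]] · [[16, -16], [2, -14], [-2, 38]] = [[5, -3], [-5, -5], [2, -6]].

W = [[5, -3], [-5, -5], [2, -6]]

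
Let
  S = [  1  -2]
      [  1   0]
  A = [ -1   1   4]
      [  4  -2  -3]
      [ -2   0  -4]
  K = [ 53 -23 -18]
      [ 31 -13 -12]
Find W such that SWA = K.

W = [[-5, 4, -5], [-5, -5, -2]]

Left-multiply by S⁻¹ and right-multiply by A⁻¹: W = S⁻¹KA⁻¹.
det S = 2, so S⁻¹ = [[0, 1], [-1/2, 1/2]].
A has determinant -2; A⁻¹ = [[-4, -2, -5/2], [-11, -6, -13/2], [2, 1, 1]].
S⁻¹K = [[31, -13, -12], [-11, 5, 3]].
W = (S⁻¹K)A⁻¹ = [[-5, 4, -5], [-5, -5, -2]].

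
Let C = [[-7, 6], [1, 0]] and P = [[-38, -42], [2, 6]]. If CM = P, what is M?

M = [[2, 6], [-4, 0]]

Since C multiplies M on the left, M = C⁻¹P.
C has determinant -6; C⁻¹ = [[0, 1], [1/6, 7/6]].
M = C⁻¹P = [[0, 1], [1/6, 7/6]] · [[-38, -42], [2, 6]] = [[2, 6], [-4, 0]].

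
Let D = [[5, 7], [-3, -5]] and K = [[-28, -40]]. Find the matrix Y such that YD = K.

Y = [[-5, 1]]

D is on the right of Y, so right-multiply by D⁻¹: Y = KD⁻¹.
D has determinant -4; D⁻¹ = [[5/4, 7/4], [-3/4, -5/4]].
Y = KD⁻¹ = [[-28, -40]] · [[5/4, 7/4], [-3/4, -5/4]] = [[-5, 1]].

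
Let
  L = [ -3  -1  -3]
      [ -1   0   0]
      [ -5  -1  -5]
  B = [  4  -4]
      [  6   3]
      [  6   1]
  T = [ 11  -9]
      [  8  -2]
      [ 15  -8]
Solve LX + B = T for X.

X = [[-2, 5], [-4, -1], [1, -3]]

LX = T − B = [[7, -5], [2, -5], [9, -9]].
Since L multiplies X on the left, X = L⁻¹(T − B).
det L = 2; the adjugate gives L⁻¹ = [[0, -1, 0], [-5/2, 0, 3/2], [1/2, 1, -1/2]].
X = L⁻¹(T − B) = [[-2, 5], [-4, -1], [1, -3]].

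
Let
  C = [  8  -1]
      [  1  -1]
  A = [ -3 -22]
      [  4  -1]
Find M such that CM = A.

M = [[-1, -3], [-5, -2]]

Since C multiplies M on the left, M = C⁻¹A.
det C = -7, so C⁻¹ = [[1/7, -1/7], [1/7, -8/7]].
M = C⁻¹A = [[1/7, -1/7], [1/7, -8/7]] · [[-3, -22], [4, -1]] = [[-1, -3], [-5, -2]].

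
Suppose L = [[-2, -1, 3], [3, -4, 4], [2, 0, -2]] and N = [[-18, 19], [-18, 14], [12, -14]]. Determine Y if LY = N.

Left-multiplying both sides by L⁻¹ gives Y = L⁻¹N.
det L = -6, so L⁻¹ = [[-4/3, 1/3, -4/3], [-7/3, 1/3, -17/6], [-4/3, 1/3, -11/6]].
Y = L⁻¹N = [[-4/3, 1/3, -4/3], [-7/3, 1/3, -17/6], [-4/3, 1/3, -11/6]] · [[-18, 19], [-18, 14], [12, -14]] = [[2, -2], [2, 0], [-4, 5]].

Y = [[2, -2], [2, 0], [-4, 5]]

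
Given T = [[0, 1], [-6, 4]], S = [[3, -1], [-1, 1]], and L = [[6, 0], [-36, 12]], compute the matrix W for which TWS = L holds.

W = [[4, 2], [3, 3]]

Left-multiply by T⁻¹ and right-multiply by S⁻¹: W = T⁻¹LS⁻¹.
T has determinant 6; T⁻¹ = [[2/3, -1/6], [1, 0]].
S has determinant 2; S⁻¹ = [[1/2, 1/2], [1/2, 3/2]].
T⁻¹L = [[10, -2], [6, 0]].
W = (T⁻¹L)S⁻¹ = [[4, 2], [3, 3]].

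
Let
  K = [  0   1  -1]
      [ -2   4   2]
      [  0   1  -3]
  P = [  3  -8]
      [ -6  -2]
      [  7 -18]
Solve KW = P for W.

W = [[3, 0], [1, -3], [-2, 5]]

Since K multiplies W on the left, W = K⁻¹P.
det K = -4, so K⁻¹ = [[7/2, -1/2, -3/2], [3/2, 0, -1/2], [1/2, 0, -1/2]].
W = K⁻¹P = [[7/2, -1/2, -3/2], [3/2, 0, -1/2], [1/2, 0, -1/2]] · [[3, -8], [-6, -2], [7, -18]] = [[3, 0], [1, -3], [-2, 5]].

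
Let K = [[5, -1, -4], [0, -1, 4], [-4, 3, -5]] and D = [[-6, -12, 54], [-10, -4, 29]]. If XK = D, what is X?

Since K sits to the right of X, X = DK⁻¹.
det K = -3, so K⁻¹ = [[7/3, 17/3, 8/3], [16/3, 41/3, 20/3], [4/3, 11/3, 5/3]].
X = DK⁻¹ = [[-6, -12, 54], [-10, -4, 29]] · [[7/3, 17/3, 8/3], [16/3, 41/3, 20/3], [4/3, 11/3, 5/3]] = [[-6, 0, -6], [-6, -5, -5]].

X = [[-6, 0, -6], [-6, -5, -5]]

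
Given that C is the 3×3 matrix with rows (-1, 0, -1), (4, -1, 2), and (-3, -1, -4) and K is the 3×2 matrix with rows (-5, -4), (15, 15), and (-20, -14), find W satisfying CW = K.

W = [[5, 5], [5, 3], [0, -1]]

C is on the left of W, so left-multiply by C⁻¹: W = C⁻¹K.
det C = 1, so C⁻¹ = [[6, 1, -1], [10, 1, -2], [-7, -1, 1]].
W = C⁻¹K = [[6, 1, -1], [10, 1, -2], [-7, -1, 1]] · [[-5, -4], [15, 15], [-20, -14]] = [[5, 5], [5, 3], [0, -1]].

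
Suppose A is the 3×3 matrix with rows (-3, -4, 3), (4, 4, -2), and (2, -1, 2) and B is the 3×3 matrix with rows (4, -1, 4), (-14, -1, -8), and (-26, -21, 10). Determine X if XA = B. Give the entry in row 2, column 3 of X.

-3

Right-multiplying both sides by A⁻¹ gives X = BA⁻¹.
A has determinant -6; A⁻¹ = [[-1, -5/6, 2/3], [2, 2, -1], [2, 11/6, -2/3]].
X = BA⁻¹ = [[4, -1, 4], [-14, -1, -8], [-26, -21, 10]] · [[-1, -5/6, 2/3], [2, 2, -1], [2, 11/6, -2/3]] = [[2, 2, 1], [-4, -5, -3], [4, -2, -3]].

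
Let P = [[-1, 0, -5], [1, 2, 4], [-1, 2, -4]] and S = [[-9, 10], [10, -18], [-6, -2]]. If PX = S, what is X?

Since P multiplies X on the left, X = P⁻¹S.
det P = -4; the adjugate gives P⁻¹ = [[4, 5/2, -5/2], [0, 1/4, 1/4], [-1, -1/2, 1/2]].
X = P⁻¹S = [[4, 5/2, -5/2], [0, 1/4, 1/4], [-1, -1/2, 1/2]] · [[-9, 10], [10, -18], [-6, -2]] = [[4, 0], [1, -5], [1, -2]].

X = [[4, 0], [1, -5], [1, -2]]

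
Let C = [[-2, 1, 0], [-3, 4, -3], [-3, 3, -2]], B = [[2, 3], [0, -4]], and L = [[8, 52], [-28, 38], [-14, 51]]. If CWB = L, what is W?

W = C⁻¹LB⁻¹ (apply C⁻¹ on the left and B⁻¹ on the right).
det C = 1; the adjugate gives C⁻¹ = [[1, 2, -3], [3, 4, -6], [3, 3, -5]].
det B = -8; the adjugate gives B⁻¹ = [[1/2, 3/8], [0, -1/4]].
C⁻¹L = [[-6, -25], [-4, 2], [10, 15]].
W = (C⁻¹L)B⁻¹ = [[-3, 4], [-2, -2], [5, 0]].

W = [[-3, 4], [-2, -2], [5, 0]]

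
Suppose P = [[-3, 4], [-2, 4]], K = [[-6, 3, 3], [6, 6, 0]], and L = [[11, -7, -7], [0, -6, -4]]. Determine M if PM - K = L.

M = [[1, 4, 0], [2, 2, -1]]

PM = L + K = [[5, -4, -4], [6, 0, -4]].
Since P multiplies M on the left, M = P⁻¹(L + K).
P has determinant -4; P⁻¹ = [[-1, 1], [-1/2, 3/4]].
M = P⁻¹(L + K) = [[1, 4, 0], [2, 2, -1]].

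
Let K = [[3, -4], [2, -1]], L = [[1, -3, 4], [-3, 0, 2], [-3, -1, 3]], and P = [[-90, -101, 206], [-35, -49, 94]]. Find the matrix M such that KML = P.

Left-multiply by K⁻¹ and right-multiply by L⁻¹: M = K⁻¹PL⁻¹.
K has determinant 5; K⁻¹ = [[-1/5, 4/5], [-2/5, 3/5]].
det L = 5, so L⁻¹ = [[2/5, 1, -6/5], [3/5, 3, -14/5], [3/5, 2, -9/5]].
K⁻¹P = [[-10, -19, 34], [15, 11, -26]].
M = (K⁻¹P)L⁻¹ = [[5, 1, 4], [-3, -4, -2]].

M = [[5, 1, 4], [-3, -4, -2]]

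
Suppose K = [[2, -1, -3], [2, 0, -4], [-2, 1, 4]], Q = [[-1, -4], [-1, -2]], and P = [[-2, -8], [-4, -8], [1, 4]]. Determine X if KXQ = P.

X = [[2, 2], [-1, 4], [1, 0]]

Left-multiply by K⁻¹ and right-multiply by Q⁻¹: X = K⁻¹PQ⁻¹.
K has determinant 2; K⁻¹ = [[2, 1/2, 2], [0, 1, 1], [1, 0, 1]].
det Q = -2, so Q⁻¹ = [[1, -2], [-1/2, 1/2]].
K⁻¹P = [[-4, -12], [-3, -4], [-1, -4]].
X = (K⁻¹P)Q⁻¹ = [[2, 2], [-1, 4], [1, 0]].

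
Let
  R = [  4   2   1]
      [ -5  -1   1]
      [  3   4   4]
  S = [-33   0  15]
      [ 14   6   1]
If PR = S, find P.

P = [[-3, 6, 3], [-3, -4, 2]]

R is on the right of P, so right-multiply by R⁻¹: P = SR⁻¹.
R has determinant -3; R⁻¹ = [[8/3, 4/3, -1], [-23/3, -13/3, 3], [17/3, 10/3, -2]].
P = SR⁻¹ = [[-33, 0, 15], [14, 6, 1]] · [[8/3, 4/3, -1], [-23/3, -13/3, 3], [17/3, 10/3, -2]] = [[-3, 6, 3], [-3, -4, 2]].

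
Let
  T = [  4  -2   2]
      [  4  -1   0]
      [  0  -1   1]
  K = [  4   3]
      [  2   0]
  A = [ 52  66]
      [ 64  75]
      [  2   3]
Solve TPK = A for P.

Isolating P: multiply by T⁻¹ from the left and K⁻¹ from the right, so P = T⁻¹AK⁻¹.
T has determinant -4; T⁻¹ = [[1/4, 0, -1/2], [1, -1, -2], [1, -1, -1]].
det K = -6, so K⁻¹ = [[0, 1/2], [1/3, -2/3]].
T⁻¹A = [[12, 15], [-16, -15], [-14, -12]].
P = (T⁻¹A)K⁻¹ = [[5, -4], [-5, 2], [-4, 1]].

P = [[5, -4], [-5, 2], [-4, 1]]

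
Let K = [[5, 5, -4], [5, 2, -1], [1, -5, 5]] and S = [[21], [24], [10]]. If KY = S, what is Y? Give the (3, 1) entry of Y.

1

Since K multiplies Y on the left, Y = K⁻¹S.
K has determinant 3; K⁻¹ = [[5/3, -5/3, 1], [-26/3, 29/3, -5], [-9, 10, -5]].
Y = K⁻¹S = [[5/3, -5/3, 1], [-26/3, 29/3, -5], [-9, 10, -5]] · [[21], [24], [10]] = [[5], [0], [1]].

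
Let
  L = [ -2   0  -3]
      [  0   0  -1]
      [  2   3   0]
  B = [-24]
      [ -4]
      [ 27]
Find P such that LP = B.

P = [[6], [5], [4]]

Left-multiplying both sides by L⁻¹ gives P = L⁻¹B.
L has determinant -6; L⁻¹ = [[-1/2, 3/2, 0], [1/3, -1, 1/3], [0, -1, 0]].
P = L⁻¹B = [[-1/2, 3/2, 0], [1/3, -1, 1/3], [0, -1, 0]] · [[-24], [-4], [27]] = [[6], [5], [4]].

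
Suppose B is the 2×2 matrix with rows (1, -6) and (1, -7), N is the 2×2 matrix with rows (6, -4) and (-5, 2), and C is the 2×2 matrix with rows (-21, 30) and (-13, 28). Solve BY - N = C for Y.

BY = C + N = [[-15, 26], [-18, 30]].
Left-multiplying both sides by B⁻¹ gives Y = B⁻¹(C + N).
B has determinant -1; B⁻¹ = [[7, -6], [1, -1]].
Y = B⁻¹(C + N) = [[3, 2], [3, -4]].

Y = [[3, 2], [3, -4]]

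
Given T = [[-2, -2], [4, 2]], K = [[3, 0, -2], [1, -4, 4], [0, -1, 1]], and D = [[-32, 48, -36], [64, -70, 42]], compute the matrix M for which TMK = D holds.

M = [[4, 4, -5], [-1, 3, 1]]

M = T⁻¹DK⁻¹ (apply T⁻¹ on the left and K⁻¹ on the right).
det T = 4; the adjugate gives T⁻¹ = [[1/2, 1/2], [-1, -1/2]].
det K = 2; the adjugate gives K⁻¹ = [[0, 1, -4], [-1/2, 3/2, -7], [-1/2, 3/2, -6]].
T⁻¹D = [[16, -11, 3], [0, -13, 15]].
M = (T⁻¹D)K⁻¹ = [[4, 4, -5], [-1, 3, 1]].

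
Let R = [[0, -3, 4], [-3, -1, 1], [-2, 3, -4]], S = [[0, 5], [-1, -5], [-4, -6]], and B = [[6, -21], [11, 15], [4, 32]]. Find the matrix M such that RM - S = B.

RM = B + S = [[6, -16], [10, 10], [0, 26]].
Left-multiplying both sides by R⁻¹ gives M = R⁻¹(B + S).
R has determinant -2; R⁻¹ = [[-1/2, 0, -1/2], [7, -4, 6], [11/2, -3, 9/2]].
M = R⁻¹(B + S) = [[-3, -5], [2, 4], [3, -1]].

M = [[-3, -5], [2, 4], [3, -1]]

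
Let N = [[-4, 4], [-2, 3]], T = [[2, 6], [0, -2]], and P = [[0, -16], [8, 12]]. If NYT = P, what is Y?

Left-multiply by N⁻¹ and right-multiply by T⁻¹: Y = N⁻¹PT⁻¹.
det N = -4; the adjugate gives N⁻¹ = [[-3/4, 1], [-1/2, 1]].
det T = -4; the adjugate gives T⁻¹ = [[1/2, 3/2], [0, -1/2]].
N⁻¹P = [[8, 24], [8, 20]].
Y = (N⁻¹P)T⁻¹ = [[4, 0], [4, 2]].

Y = [[4, 0], [4, 2]]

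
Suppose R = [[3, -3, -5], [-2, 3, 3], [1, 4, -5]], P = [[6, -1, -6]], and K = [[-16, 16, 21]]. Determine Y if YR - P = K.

Y = [[0, 5, 0]]

YR = K + P = [[-10, 15, 15]].
Since R sits to the right of Y, Y = (K + P)R⁻¹.
det R = -5; the adjugate gives R⁻¹ = [[27/5, 7, -6/5], [7/5, 2, -1/5], [11/5, 3, -3/5]].
Y = (K + P)R⁻¹ = [[0, 5, 0]].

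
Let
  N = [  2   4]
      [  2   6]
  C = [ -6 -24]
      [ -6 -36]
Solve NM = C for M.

Since N multiplies M on the left, M = N⁻¹C.
N has determinant 4; N⁻¹ = [[3/2, -1], [-1/2, 1/2]].
M = N⁻¹C = [[3/2, -1], [-1/2, 1/2]] · [[-6, -24], [-6, -36]] = [[-3, 0], [0, -6]].

M = [[-3, 0], [0, -6]]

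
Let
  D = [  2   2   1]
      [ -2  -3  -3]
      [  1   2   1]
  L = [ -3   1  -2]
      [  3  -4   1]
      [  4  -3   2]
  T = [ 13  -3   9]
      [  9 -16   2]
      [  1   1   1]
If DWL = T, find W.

Isolating W: multiply by D⁻¹ from the left and L⁻¹ from the right, so W = D⁻¹TL⁻¹.
det D = 3; the adjugate gives D⁻¹ = [[1, 0, -1], [-1/3, 1/3, 4/3], [-1/3, -2/3, -2/3]].
L has determinant -1; L⁻¹ = [[5, -4, 7], [2, -2, 3], [-7, 5, -9]].
D⁻¹T = [[12, -4, 8], [0, -3, -1], [-11, 11, -5]].
W = (D⁻¹T)L⁻¹ = [[-4, 0, 0], [1, 1, 0], [2, -3, 1]].

W = [[-4, 0, 0], [1, 1, 0], [2, -3, 1]]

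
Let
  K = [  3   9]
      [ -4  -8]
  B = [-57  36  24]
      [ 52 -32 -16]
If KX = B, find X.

K is on the left of X, so left-multiply by K⁻¹: X = K⁻¹B.
K has determinant 12; K⁻¹ = [[-2/3, -3/4], [1/3, 1/4]].
X = K⁻¹B = [[-2/3, -3/4], [1/3, 1/4]] · [[-57, 36, 24], [52, -32, -16]] = [[-1, 0, -4], [-6, 4, 4]].

X = [[-1, 0, -4], [-6, 4, 4]]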